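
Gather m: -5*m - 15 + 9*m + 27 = 4*m + 12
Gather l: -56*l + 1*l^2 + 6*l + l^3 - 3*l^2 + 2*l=l^3 - 2*l^2 - 48*l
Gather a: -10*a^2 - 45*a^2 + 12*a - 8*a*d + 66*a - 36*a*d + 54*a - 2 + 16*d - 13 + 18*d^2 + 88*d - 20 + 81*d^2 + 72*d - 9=-55*a^2 + a*(132 - 44*d) + 99*d^2 + 176*d - 44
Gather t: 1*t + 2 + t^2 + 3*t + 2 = t^2 + 4*t + 4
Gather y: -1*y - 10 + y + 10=0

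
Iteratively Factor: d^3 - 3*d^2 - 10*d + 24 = (d - 4)*(d^2 + d - 6) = (d - 4)*(d - 2)*(d + 3)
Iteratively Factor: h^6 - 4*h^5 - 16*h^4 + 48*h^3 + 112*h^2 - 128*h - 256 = (h - 4)*(h^5 - 16*h^3 - 16*h^2 + 48*h + 64) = (h - 4)*(h - 2)*(h^4 + 2*h^3 - 12*h^2 - 40*h - 32) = (h - 4)^2*(h - 2)*(h^3 + 6*h^2 + 12*h + 8) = (h - 4)^2*(h - 2)*(h + 2)*(h^2 + 4*h + 4) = (h - 4)^2*(h - 2)*(h + 2)^2*(h + 2)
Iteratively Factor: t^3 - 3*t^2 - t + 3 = (t - 1)*(t^2 - 2*t - 3) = (t - 3)*(t - 1)*(t + 1)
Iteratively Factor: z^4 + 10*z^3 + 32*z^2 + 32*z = (z)*(z^3 + 10*z^2 + 32*z + 32) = z*(z + 4)*(z^2 + 6*z + 8) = z*(z + 4)^2*(z + 2)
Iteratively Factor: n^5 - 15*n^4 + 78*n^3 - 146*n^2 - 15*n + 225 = (n - 5)*(n^4 - 10*n^3 + 28*n^2 - 6*n - 45) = (n - 5)*(n - 3)*(n^3 - 7*n^2 + 7*n + 15) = (n - 5)*(n - 3)^2*(n^2 - 4*n - 5) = (n - 5)^2*(n - 3)^2*(n + 1)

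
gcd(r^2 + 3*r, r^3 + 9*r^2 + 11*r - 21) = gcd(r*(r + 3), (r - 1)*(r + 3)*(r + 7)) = r + 3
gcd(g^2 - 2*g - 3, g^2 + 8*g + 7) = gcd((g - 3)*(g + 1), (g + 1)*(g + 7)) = g + 1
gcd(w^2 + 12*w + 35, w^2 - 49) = w + 7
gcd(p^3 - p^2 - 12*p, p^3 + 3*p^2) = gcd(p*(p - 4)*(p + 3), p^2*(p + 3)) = p^2 + 3*p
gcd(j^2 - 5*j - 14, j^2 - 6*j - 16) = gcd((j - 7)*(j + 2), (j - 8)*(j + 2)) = j + 2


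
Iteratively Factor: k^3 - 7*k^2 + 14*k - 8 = (k - 1)*(k^2 - 6*k + 8) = (k - 2)*(k - 1)*(k - 4)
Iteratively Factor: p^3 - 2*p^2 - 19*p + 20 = (p - 5)*(p^2 + 3*p - 4) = (p - 5)*(p - 1)*(p + 4)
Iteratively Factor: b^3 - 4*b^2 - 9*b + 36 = (b - 3)*(b^2 - b - 12) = (b - 4)*(b - 3)*(b + 3)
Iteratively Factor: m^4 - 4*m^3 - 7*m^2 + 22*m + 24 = (m + 2)*(m^3 - 6*m^2 + 5*m + 12) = (m - 3)*(m + 2)*(m^2 - 3*m - 4) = (m - 4)*(m - 3)*(m + 2)*(m + 1)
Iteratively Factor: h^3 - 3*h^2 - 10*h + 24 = (h - 2)*(h^2 - h - 12) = (h - 4)*(h - 2)*(h + 3)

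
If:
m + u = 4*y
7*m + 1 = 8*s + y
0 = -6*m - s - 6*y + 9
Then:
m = 71/55 - 47*y/55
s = 69/55 - 48*y/55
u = 267*y/55 - 71/55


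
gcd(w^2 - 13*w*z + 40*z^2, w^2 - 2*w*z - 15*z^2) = -w + 5*z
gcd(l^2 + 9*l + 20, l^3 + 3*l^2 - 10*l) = l + 5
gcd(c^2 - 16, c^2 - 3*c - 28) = c + 4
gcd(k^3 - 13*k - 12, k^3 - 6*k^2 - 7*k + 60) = k^2 - k - 12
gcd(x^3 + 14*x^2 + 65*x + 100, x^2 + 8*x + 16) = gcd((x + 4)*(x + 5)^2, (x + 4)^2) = x + 4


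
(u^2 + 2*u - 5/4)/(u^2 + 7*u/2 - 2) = (u + 5/2)/(u + 4)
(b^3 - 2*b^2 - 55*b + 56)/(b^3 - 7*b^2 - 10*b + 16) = (b + 7)/(b + 2)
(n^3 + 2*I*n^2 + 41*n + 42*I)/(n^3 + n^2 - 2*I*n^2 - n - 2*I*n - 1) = (n^3 + 2*I*n^2 + 41*n + 42*I)/(n^3 + n^2*(1 - 2*I) - n*(1 + 2*I) - 1)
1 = 1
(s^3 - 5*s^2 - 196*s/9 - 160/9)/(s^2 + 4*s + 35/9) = (3*s^2 - 20*s - 32)/(3*s + 7)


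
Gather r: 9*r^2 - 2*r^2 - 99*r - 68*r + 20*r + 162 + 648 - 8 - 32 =7*r^2 - 147*r + 770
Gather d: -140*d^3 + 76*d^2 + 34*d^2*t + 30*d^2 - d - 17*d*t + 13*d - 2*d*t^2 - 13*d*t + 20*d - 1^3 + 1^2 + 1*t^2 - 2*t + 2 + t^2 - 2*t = -140*d^3 + d^2*(34*t + 106) + d*(-2*t^2 - 30*t + 32) + 2*t^2 - 4*t + 2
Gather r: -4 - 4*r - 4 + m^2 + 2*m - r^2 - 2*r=m^2 + 2*m - r^2 - 6*r - 8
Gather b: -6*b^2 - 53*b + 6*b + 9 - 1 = -6*b^2 - 47*b + 8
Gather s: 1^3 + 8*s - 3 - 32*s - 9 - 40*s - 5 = -64*s - 16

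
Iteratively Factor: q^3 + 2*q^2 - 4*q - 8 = (q + 2)*(q^2 - 4) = (q - 2)*(q + 2)*(q + 2)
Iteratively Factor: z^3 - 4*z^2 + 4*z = (z - 2)*(z^2 - 2*z) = z*(z - 2)*(z - 2)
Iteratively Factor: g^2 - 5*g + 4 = (g - 1)*(g - 4)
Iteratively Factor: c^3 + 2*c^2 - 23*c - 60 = (c + 4)*(c^2 - 2*c - 15) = (c + 3)*(c + 4)*(c - 5)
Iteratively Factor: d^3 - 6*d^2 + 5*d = (d)*(d^2 - 6*d + 5) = d*(d - 5)*(d - 1)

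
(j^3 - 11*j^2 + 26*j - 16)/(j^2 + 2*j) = (j^3 - 11*j^2 + 26*j - 16)/(j*(j + 2))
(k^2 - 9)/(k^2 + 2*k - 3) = (k - 3)/(k - 1)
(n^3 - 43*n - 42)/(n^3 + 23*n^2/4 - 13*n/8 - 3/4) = 8*(n^2 - 6*n - 7)/(8*n^2 - 2*n - 1)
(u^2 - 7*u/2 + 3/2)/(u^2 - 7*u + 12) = (u - 1/2)/(u - 4)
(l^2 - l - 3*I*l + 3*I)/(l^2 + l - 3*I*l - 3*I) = (l - 1)/(l + 1)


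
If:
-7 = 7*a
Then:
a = -1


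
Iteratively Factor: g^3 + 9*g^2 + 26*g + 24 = (g + 2)*(g^2 + 7*g + 12) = (g + 2)*(g + 4)*(g + 3)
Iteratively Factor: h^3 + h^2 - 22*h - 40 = (h + 4)*(h^2 - 3*h - 10) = (h - 5)*(h + 4)*(h + 2)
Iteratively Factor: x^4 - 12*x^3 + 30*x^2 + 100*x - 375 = (x - 5)*(x^3 - 7*x^2 - 5*x + 75) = (x - 5)^2*(x^2 - 2*x - 15) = (x - 5)^3*(x + 3)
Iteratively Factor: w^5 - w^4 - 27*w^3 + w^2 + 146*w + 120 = (w - 5)*(w^4 + 4*w^3 - 7*w^2 - 34*w - 24) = (w - 5)*(w + 2)*(w^3 + 2*w^2 - 11*w - 12) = (w - 5)*(w - 3)*(w + 2)*(w^2 + 5*w + 4) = (w - 5)*(w - 3)*(w + 1)*(w + 2)*(w + 4)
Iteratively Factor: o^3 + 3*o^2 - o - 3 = (o - 1)*(o^2 + 4*o + 3) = (o - 1)*(o + 3)*(o + 1)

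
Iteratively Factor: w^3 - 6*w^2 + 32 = (w + 2)*(w^2 - 8*w + 16) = (w - 4)*(w + 2)*(w - 4)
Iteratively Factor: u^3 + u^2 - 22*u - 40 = (u + 4)*(u^2 - 3*u - 10) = (u - 5)*(u + 4)*(u + 2)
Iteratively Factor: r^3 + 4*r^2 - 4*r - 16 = (r + 2)*(r^2 + 2*r - 8) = (r + 2)*(r + 4)*(r - 2)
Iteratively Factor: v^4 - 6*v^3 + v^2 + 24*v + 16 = (v + 1)*(v^3 - 7*v^2 + 8*v + 16) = (v - 4)*(v + 1)*(v^2 - 3*v - 4) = (v - 4)*(v + 1)^2*(v - 4)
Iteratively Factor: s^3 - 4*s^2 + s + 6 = (s + 1)*(s^2 - 5*s + 6) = (s - 3)*(s + 1)*(s - 2)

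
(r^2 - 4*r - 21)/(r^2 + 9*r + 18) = (r - 7)/(r + 6)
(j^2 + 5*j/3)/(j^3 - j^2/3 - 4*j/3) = (3*j + 5)/(3*j^2 - j - 4)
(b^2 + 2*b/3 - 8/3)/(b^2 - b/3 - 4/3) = (b + 2)/(b + 1)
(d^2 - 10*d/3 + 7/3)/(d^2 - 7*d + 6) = (d - 7/3)/(d - 6)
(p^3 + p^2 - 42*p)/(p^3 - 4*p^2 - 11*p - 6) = p*(p + 7)/(p^2 + 2*p + 1)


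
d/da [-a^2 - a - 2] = -2*a - 1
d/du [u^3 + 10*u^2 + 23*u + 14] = 3*u^2 + 20*u + 23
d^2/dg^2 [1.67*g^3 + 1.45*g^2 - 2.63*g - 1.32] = 10.02*g + 2.9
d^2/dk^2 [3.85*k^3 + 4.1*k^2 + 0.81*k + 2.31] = 23.1*k + 8.2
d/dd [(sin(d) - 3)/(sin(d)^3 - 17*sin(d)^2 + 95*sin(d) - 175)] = 2*(8*sin(d) + cos(d)^2 - 12)*cos(d)/((sin(d) - 7)^2*(sin(d) - 5)^3)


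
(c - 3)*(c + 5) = c^2 + 2*c - 15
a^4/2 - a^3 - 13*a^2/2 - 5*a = a*(a/2 + 1/2)*(a - 5)*(a + 2)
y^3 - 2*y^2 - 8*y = y*(y - 4)*(y + 2)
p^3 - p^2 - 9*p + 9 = (p - 3)*(p - 1)*(p + 3)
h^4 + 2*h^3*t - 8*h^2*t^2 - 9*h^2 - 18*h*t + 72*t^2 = (h - 3)*(h + 3)*(h - 2*t)*(h + 4*t)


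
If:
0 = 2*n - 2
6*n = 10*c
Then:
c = 3/5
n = 1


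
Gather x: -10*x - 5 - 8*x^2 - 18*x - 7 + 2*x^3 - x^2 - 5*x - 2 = 2*x^3 - 9*x^2 - 33*x - 14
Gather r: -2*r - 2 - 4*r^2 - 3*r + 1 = -4*r^2 - 5*r - 1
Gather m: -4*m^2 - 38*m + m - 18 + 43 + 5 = -4*m^2 - 37*m + 30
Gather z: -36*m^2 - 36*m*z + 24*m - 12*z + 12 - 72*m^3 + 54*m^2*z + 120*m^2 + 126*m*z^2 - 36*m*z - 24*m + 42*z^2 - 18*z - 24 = -72*m^3 + 84*m^2 + z^2*(126*m + 42) + z*(54*m^2 - 72*m - 30) - 12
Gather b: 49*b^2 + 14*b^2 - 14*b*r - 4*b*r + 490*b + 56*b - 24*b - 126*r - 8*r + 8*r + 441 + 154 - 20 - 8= 63*b^2 + b*(522 - 18*r) - 126*r + 567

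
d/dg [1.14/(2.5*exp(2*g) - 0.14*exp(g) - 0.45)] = (0.1596 - 5.7*exp(g))*exp(g)/(-2.5*exp(2*g) + 0.14*exp(g) + 0.45)^2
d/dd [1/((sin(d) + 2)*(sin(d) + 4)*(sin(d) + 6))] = (-24*sin(d) + 3*cos(d)^2 - 47)*cos(d)/((sin(d) + 2)^2*(sin(d) + 4)^2*(sin(d) + 6)^2)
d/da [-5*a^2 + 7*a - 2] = 7 - 10*a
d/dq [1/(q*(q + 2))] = 2*(-q - 1)/(q^2*(q^2 + 4*q + 4))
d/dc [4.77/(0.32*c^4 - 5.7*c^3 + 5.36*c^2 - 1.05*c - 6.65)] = (-6.1056*c^3 + 81.567*c^2 - 51.1344*c + 5.0085)/(-0.32*c^4 + 5.7*c^3 - 5.36*c^2 + 1.05*c + 6.65)^2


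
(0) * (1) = 0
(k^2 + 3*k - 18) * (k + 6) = k^3 + 9*k^2 - 108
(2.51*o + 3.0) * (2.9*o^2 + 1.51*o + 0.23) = 7.279*o^3 + 12.4901*o^2 + 5.1073*o + 0.69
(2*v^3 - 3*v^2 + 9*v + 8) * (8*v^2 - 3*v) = 16*v^5 - 30*v^4 + 81*v^3 + 37*v^2 - 24*v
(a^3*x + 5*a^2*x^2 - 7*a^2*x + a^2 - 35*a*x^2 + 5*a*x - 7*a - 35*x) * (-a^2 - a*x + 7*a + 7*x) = -a^5*x - 6*a^4*x^2 + 14*a^4*x - a^4 - 5*a^3*x^3 + 84*a^3*x^2 - 55*a^3*x + 14*a^3 + 70*a^2*x^3 - 299*a^2*x^2 + 84*a^2*x - 49*a^2 - 245*a*x^3 + 70*a*x^2 - 294*a*x - 245*x^2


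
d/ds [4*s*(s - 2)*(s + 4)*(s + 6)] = 16*s^3 + 96*s^2 + 32*s - 192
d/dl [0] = 0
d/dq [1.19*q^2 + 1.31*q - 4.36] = 2.38*q + 1.31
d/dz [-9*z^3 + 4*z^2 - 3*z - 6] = -27*z^2 + 8*z - 3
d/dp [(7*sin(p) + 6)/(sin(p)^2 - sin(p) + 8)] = (-7*sin(p)^2 - 12*sin(p) + 62)*cos(p)/(sin(p)^2 - sin(p) + 8)^2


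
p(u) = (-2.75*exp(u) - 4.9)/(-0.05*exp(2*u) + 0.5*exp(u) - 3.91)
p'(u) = (-2.75*exp(u) - 4.9)*(0.1*exp(2*u) - 0.5*exp(u))/(-0.05*exp(2*u) + 0.5*exp(u) - 3.91)^2 - 2.75*exp(u)/(-0.05*exp(2*u) + 0.5*exp(u) - 3.91)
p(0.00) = 2.21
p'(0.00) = 1.05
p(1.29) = 5.41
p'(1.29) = 4.60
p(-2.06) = 1.36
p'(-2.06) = 0.11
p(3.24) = 3.16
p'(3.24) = -4.03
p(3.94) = 1.33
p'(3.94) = -1.58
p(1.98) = 8.52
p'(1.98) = 2.09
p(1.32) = 5.55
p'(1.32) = 4.71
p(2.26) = 8.42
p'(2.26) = -2.87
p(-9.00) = 1.25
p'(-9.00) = 0.00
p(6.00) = 0.14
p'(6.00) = -0.14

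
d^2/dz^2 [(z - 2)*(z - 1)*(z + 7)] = 6*z + 8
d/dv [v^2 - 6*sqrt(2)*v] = 2*v - 6*sqrt(2)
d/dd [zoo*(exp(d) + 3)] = zoo*exp(d)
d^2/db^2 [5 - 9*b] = 0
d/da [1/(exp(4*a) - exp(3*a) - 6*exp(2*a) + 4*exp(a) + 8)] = (-4*exp(3*a) + 3*exp(2*a) + 12*exp(a) - 4)*exp(a)/(exp(4*a) - exp(3*a) - 6*exp(2*a) + 4*exp(a) + 8)^2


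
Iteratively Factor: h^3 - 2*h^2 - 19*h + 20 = (h + 4)*(h^2 - 6*h + 5) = (h - 1)*(h + 4)*(h - 5)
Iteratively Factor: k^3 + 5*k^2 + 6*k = (k + 2)*(k^2 + 3*k) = k*(k + 2)*(k + 3)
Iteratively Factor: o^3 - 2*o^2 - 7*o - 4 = (o + 1)*(o^2 - 3*o - 4) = (o - 4)*(o + 1)*(o + 1)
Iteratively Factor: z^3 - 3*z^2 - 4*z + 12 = (z - 2)*(z^2 - z - 6) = (z - 2)*(z + 2)*(z - 3)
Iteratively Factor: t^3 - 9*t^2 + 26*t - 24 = (t - 4)*(t^2 - 5*t + 6) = (t - 4)*(t - 2)*(t - 3)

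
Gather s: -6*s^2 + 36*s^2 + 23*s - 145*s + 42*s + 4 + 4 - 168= 30*s^2 - 80*s - 160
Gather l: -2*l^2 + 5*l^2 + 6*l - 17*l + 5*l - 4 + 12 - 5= 3*l^2 - 6*l + 3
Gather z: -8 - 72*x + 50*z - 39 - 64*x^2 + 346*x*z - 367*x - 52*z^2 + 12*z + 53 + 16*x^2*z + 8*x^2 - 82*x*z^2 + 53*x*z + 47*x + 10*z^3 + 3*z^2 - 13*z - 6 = -56*x^2 - 392*x + 10*z^3 + z^2*(-82*x - 49) + z*(16*x^2 + 399*x + 49)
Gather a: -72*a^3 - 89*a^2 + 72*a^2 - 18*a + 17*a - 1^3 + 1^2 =-72*a^3 - 17*a^2 - a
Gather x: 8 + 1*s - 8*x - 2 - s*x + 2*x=s + x*(-s - 6) + 6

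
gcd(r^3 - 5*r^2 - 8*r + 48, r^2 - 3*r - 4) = r - 4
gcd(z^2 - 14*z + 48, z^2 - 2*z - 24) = z - 6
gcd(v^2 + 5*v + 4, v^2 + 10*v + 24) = v + 4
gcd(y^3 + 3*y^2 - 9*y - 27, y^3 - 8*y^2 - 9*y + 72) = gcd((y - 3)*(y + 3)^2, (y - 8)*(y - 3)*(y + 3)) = y^2 - 9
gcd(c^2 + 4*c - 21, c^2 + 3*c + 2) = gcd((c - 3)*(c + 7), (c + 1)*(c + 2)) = 1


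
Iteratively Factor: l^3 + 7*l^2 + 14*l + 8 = (l + 2)*(l^2 + 5*l + 4) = (l + 1)*(l + 2)*(l + 4)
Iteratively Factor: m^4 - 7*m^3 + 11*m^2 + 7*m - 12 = (m + 1)*(m^3 - 8*m^2 + 19*m - 12) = (m - 1)*(m + 1)*(m^2 - 7*m + 12) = (m - 4)*(m - 1)*(m + 1)*(m - 3)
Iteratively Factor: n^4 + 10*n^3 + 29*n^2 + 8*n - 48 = (n + 4)*(n^3 + 6*n^2 + 5*n - 12) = (n + 3)*(n + 4)*(n^2 + 3*n - 4) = (n - 1)*(n + 3)*(n + 4)*(n + 4)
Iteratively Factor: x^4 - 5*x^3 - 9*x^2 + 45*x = (x + 3)*(x^3 - 8*x^2 + 15*x) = (x - 3)*(x + 3)*(x^2 - 5*x) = (x - 5)*(x - 3)*(x + 3)*(x)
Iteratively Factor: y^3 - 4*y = (y + 2)*(y^2 - 2*y) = y*(y + 2)*(y - 2)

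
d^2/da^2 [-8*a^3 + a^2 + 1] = 2 - 48*a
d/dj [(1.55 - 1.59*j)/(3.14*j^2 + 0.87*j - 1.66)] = (4.9926*j^2 - 9.734*j + 1.2909)/(9.8596*j^4 + 5.4636*j^3 - 9.6679*j^2 - 2.8884*j + 2.7556)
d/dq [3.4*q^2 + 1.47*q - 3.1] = 6.8*q + 1.47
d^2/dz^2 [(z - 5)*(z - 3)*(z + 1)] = 6*z - 14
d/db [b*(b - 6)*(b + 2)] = 3*b^2 - 8*b - 12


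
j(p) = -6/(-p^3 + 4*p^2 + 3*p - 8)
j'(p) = -6*(3*p^2 - 8*p - 3)/(-p^3 + 4*p^2 + 3*p - 8)^2 = 6*(-3*p^2 + 8*p + 3)/(p^3 - 4*p^2 - 3*p + 8)^2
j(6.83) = 0.05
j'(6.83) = -0.03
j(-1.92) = -0.74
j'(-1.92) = -2.16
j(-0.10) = 0.73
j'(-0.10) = 0.19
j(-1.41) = 4.07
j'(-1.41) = -39.32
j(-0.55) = 0.73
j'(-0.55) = -0.20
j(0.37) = 0.94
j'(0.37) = 0.81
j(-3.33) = -0.09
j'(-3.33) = -0.09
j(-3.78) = -0.07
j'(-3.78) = -0.05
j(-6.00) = -0.02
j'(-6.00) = -0.00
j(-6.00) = -0.02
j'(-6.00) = -0.00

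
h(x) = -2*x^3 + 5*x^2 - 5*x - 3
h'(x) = -6*x^2 + 10*x - 5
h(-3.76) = 192.80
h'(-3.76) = -127.43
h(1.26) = -5.36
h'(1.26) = -1.93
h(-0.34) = -0.64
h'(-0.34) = -9.09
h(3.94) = -67.41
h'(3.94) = -58.74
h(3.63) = -50.93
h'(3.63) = -47.76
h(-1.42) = 19.91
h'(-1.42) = -31.30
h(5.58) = -222.70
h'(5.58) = -136.02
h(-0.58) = 1.97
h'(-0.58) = -12.82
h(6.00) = -285.00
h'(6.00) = -161.00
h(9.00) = -1101.00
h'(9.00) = -401.00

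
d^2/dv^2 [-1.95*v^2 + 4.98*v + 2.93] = -3.90000000000000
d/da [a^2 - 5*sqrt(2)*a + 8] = 2*a - 5*sqrt(2)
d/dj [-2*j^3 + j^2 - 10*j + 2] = -6*j^2 + 2*j - 10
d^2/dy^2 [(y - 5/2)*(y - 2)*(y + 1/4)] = 6*y - 17/2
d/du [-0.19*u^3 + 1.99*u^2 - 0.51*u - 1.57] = -0.57*u^2 + 3.98*u - 0.51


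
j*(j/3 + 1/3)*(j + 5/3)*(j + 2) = j^4/3 + 14*j^3/9 + 7*j^2/3 + 10*j/9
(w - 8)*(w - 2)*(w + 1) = w^3 - 9*w^2 + 6*w + 16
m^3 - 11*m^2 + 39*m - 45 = (m - 5)*(m - 3)^2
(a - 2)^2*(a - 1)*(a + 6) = a^4 + a^3 - 22*a^2 + 44*a - 24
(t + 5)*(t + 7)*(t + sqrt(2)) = t^3 + sqrt(2)*t^2 + 12*t^2 + 12*sqrt(2)*t + 35*t + 35*sqrt(2)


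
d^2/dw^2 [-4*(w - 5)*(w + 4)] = -8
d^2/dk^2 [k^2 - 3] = 2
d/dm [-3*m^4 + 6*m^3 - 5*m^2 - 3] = 2*m*(-6*m^2 + 9*m - 5)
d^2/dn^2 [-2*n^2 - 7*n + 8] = -4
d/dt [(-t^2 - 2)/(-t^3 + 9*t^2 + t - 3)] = (-t^4 - 7*t^2 + 42*t + 2)/(t^6 - 18*t^5 + 79*t^4 + 24*t^3 - 53*t^2 - 6*t + 9)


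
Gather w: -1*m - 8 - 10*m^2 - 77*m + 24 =-10*m^2 - 78*m + 16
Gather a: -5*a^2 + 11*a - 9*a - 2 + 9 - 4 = -5*a^2 + 2*a + 3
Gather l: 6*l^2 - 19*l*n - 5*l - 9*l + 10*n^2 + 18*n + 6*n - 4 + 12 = 6*l^2 + l*(-19*n - 14) + 10*n^2 + 24*n + 8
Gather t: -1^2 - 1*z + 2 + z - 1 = 0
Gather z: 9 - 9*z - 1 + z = 8 - 8*z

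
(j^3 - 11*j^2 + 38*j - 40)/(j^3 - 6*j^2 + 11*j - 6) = (j^2 - 9*j + 20)/(j^2 - 4*j + 3)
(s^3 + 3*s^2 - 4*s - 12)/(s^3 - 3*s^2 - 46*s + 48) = (s^3 + 3*s^2 - 4*s - 12)/(s^3 - 3*s^2 - 46*s + 48)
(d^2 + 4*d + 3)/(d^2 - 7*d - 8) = (d + 3)/(d - 8)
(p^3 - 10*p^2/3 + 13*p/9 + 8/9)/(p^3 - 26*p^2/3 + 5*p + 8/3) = (p - 8/3)/(p - 8)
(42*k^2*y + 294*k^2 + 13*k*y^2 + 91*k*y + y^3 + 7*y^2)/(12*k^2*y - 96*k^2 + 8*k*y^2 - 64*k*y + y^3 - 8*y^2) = (7*k*y + 49*k + y^2 + 7*y)/(2*k*y - 16*k + y^2 - 8*y)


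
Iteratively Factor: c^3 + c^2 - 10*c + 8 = (c + 4)*(c^2 - 3*c + 2) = (c - 1)*(c + 4)*(c - 2)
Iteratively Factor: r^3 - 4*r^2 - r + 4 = (r - 4)*(r^2 - 1) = (r - 4)*(r - 1)*(r + 1)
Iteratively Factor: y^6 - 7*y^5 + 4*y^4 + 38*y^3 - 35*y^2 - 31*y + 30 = (y - 5)*(y^5 - 2*y^4 - 6*y^3 + 8*y^2 + 5*y - 6) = (y - 5)*(y - 3)*(y^4 + y^3 - 3*y^2 - y + 2) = (y - 5)*(y - 3)*(y + 2)*(y^3 - y^2 - y + 1) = (y - 5)*(y - 3)*(y - 1)*(y + 2)*(y^2 - 1) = (y - 5)*(y - 3)*(y - 1)*(y + 1)*(y + 2)*(y - 1)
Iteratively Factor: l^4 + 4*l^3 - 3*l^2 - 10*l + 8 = (l + 2)*(l^3 + 2*l^2 - 7*l + 4) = (l - 1)*(l + 2)*(l^2 + 3*l - 4) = (l - 1)*(l + 2)*(l + 4)*(l - 1)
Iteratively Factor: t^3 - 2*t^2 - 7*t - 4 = (t - 4)*(t^2 + 2*t + 1) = (t - 4)*(t + 1)*(t + 1)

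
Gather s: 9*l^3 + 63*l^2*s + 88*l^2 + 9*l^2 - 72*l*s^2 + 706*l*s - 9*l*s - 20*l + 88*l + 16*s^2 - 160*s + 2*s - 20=9*l^3 + 97*l^2 + 68*l + s^2*(16 - 72*l) + s*(63*l^2 + 697*l - 158) - 20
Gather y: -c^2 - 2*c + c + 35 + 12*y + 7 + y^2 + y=-c^2 - c + y^2 + 13*y + 42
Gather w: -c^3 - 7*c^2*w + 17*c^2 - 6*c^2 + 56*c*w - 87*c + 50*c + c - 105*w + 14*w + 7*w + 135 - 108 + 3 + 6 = -c^3 + 11*c^2 - 36*c + w*(-7*c^2 + 56*c - 84) + 36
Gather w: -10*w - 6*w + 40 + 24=64 - 16*w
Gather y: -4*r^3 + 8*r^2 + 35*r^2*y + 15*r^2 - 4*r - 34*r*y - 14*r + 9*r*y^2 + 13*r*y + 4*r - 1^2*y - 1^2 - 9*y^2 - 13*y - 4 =-4*r^3 + 23*r^2 - 14*r + y^2*(9*r - 9) + y*(35*r^2 - 21*r - 14) - 5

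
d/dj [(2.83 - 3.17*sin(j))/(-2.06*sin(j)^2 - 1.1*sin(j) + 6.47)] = (-6.5302*sin(j)^2 + 11.6596*sin(j) - 17.3969)*cos(j)/(4.2436*sin(j)^4 + 4.532*sin(j)^3 - 25.4464*sin(j)^2 - 14.234*sin(j) + 41.8609)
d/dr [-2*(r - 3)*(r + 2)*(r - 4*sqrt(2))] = -6*r^2 + 4*r + 16*sqrt(2)*r - 8*sqrt(2) + 12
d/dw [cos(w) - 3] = -sin(w)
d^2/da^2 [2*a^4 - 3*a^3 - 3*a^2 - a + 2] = 24*a^2 - 18*a - 6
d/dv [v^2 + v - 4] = 2*v + 1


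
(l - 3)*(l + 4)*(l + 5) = l^3 + 6*l^2 - 7*l - 60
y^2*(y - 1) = y^3 - y^2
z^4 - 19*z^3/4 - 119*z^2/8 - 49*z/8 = z*(z - 7)*(z + 1/2)*(z + 7/4)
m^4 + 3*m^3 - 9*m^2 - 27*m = m*(m - 3)*(m + 3)^2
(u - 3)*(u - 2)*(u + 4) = u^3 - u^2 - 14*u + 24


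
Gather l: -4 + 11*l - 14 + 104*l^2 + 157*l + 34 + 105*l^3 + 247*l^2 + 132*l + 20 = 105*l^3 + 351*l^2 + 300*l + 36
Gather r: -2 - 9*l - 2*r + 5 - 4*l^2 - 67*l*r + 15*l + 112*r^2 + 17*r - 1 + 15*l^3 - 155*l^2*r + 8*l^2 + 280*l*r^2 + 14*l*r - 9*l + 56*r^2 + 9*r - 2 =15*l^3 + 4*l^2 - 3*l + r^2*(280*l + 168) + r*(-155*l^2 - 53*l + 24)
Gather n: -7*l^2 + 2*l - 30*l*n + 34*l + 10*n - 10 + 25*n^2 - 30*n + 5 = -7*l^2 + 36*l + 25*n^2 + n*(-30*l - 20) - 5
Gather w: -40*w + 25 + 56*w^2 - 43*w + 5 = 56*w^2 - 83*w + 30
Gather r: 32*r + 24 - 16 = 32*r + 8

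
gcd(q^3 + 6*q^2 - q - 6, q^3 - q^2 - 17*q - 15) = q + 1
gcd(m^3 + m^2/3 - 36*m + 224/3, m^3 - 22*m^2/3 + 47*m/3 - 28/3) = m - 4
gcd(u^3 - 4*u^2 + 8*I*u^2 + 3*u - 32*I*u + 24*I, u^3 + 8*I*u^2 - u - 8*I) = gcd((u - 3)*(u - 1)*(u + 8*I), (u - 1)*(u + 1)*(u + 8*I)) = u^2 + u*(-1 + 8*I) - 8*I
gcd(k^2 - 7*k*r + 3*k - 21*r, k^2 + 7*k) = 1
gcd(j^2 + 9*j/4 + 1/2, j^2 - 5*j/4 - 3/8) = j + 1/4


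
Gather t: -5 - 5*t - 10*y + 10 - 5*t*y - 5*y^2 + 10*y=t*(-5*y - 5) - 5*y^2 + 5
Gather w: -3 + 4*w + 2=4*w - 1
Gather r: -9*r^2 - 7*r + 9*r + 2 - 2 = -9*r^2 + 2*r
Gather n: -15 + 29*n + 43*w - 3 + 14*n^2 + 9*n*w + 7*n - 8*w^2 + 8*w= 14*n^2 + n*(9*w + 36) - 8*w^2 + 51*w - 18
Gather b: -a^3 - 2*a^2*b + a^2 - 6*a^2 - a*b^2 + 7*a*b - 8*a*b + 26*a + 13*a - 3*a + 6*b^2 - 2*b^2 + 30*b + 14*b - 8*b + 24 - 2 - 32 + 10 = -a^3 - 5*a^2 + 36*a + b^2*(4 - a) + b*(-2*a^2 - a + 36)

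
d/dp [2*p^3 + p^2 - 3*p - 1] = 6*p^2 + 2*p - 3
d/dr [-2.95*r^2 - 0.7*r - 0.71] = -5.9*r - 0.7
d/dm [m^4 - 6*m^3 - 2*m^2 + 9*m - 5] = 4*m^3 - 18*m^2 - 4*m + 9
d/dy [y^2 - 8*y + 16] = 2*y - 8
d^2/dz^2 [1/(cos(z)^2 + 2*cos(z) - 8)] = (-8*sin(z)^4 + 76*sin(z)^2 - 17*cos(z) - 3*cos(3*z) - 20)/(2*(cos(z) - 2)^3*(cos(z) + 4)^3)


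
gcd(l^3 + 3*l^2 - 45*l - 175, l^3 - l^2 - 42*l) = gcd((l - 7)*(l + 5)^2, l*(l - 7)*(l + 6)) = l - 7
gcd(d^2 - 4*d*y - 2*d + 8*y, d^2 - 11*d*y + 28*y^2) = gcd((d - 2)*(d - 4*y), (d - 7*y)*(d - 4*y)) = -d + 4*y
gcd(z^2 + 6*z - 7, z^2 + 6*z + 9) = 1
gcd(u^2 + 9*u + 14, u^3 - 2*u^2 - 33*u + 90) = 1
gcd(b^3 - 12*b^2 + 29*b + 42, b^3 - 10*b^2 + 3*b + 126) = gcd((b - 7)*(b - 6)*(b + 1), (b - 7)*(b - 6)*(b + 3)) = b^2 - 13*b + 42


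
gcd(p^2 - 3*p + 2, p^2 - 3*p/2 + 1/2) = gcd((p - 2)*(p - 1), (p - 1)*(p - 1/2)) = p - 1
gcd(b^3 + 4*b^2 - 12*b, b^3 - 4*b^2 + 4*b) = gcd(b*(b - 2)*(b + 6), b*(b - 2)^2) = b^2 - 2*b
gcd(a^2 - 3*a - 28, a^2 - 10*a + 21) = a - 7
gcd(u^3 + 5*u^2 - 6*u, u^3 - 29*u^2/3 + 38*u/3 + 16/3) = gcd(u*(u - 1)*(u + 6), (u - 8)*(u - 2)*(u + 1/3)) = 1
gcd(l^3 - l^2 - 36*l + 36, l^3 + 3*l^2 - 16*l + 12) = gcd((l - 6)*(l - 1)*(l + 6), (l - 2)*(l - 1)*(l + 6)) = l^2 + 5*l - 6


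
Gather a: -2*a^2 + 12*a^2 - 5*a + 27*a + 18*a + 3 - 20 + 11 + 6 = 10*a^2 + 40*a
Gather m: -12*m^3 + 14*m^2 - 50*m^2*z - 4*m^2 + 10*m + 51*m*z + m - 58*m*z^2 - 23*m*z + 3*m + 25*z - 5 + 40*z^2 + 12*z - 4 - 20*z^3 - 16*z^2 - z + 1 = -12*m^3 + m^2*(10 - 50*z) + m*(-58*z^2 + 28*z + 14) - 20*z^3 + 24*z^2 + 36*z - 8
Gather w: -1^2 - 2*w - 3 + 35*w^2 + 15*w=35*w^2 + 13*w - 4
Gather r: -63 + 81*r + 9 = 81*r - 54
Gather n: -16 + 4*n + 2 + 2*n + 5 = 6*n - 9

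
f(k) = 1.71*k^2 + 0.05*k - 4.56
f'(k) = 3.42*k + 0.05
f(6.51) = 68.24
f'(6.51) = 22.31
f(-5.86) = 53.87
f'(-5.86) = -19.99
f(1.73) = 0.64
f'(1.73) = 5.97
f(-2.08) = 2.73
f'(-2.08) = -7.06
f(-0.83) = -3.42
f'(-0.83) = -2.79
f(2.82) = 9.18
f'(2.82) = 9.69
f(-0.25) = -4.47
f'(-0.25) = -0.80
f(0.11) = -4.53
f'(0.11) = 0.43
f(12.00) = 242.28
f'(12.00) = 41.09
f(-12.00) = 241.08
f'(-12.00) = -40.99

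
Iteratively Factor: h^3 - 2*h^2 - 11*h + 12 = (h + 3)*(h^2 - 5*h + 4) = (h - 1)*(h + 3)*(h - 4)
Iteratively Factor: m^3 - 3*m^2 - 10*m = (m + 2)*(m^2 - 5*m) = (m - 5)*(m + 2)*(m)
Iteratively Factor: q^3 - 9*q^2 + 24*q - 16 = (q - 1)*(q^2 - 8*q + 16) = (q - 4)*(q - 1)*(q - 4)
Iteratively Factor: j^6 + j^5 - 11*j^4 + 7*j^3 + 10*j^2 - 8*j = (j - 2)*(j^5 + 3*j^4 - 5*j^3 - 3*j^2 + 4*j) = (j - 2)*(j + 4)*(j^4 - j^3 - j^2 + j) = (j - 2)*(j + 1)*(j + 4)*(j^3 - 2*j^2 + j) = (j - 2)*(j - 1)*(j + 1)*(j + 4)*(j^2 - j) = j*(j - 2)*(j - 1)*(j + 1)*(j + 4)*(j - 1)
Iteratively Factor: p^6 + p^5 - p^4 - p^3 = (p + 1)*(p^5 - p^3) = p*(p + 1)*(p^4 - p^2) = p^2*(p + 1)*(p^3 - p) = p^2*(p - 1)*(p + 1)*(p^2 + p) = p^2*(p - 1)*(p + 1)^2*(p)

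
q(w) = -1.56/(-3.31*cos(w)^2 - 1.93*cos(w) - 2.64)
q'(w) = -1.56*(-6.62*sin(w)*cos(w) - 1.93*sin(w))/(-3.31*cos(w)^2 - 1.93*cos(w) - 2.64)^2 = (10.3272*cos(w) + 3.0108)*sin(w)/(3.31*cos(w)^2 + 1.93*cos(w) + 2.64)^2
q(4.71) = 0.59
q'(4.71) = -0.43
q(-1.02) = 0.34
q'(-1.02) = -0.35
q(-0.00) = 0.20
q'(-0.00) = 0.00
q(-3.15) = 0.39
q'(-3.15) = -0.00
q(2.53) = 0.48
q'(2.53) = -0.29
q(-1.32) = 0.47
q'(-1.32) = -0.49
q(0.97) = 0.33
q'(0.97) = 0.32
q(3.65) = 0.45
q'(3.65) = 0.24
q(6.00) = 0.21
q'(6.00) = -0.06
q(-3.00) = 0.39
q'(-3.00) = 0.06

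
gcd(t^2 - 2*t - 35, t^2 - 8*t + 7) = t - 7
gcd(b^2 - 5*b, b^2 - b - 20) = b - 5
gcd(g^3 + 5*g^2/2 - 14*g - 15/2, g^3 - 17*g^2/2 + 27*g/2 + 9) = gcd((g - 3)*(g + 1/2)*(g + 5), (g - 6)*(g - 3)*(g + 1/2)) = g^2 - 5*g/2 - 3/2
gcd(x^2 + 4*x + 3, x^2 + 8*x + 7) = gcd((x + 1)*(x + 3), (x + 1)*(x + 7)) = x + 1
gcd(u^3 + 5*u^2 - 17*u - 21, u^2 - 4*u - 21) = 1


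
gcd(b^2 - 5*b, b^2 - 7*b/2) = b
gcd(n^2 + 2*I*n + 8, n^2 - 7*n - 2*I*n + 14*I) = n - 2*I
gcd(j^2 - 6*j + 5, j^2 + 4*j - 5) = j - 1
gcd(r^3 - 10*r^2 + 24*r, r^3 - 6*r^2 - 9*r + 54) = r - 6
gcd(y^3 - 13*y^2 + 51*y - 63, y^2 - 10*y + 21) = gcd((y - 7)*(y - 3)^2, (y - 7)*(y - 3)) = y^2 - 10*y + 21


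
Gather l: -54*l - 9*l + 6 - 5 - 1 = -63*l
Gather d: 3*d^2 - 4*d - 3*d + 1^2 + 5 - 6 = 3*d^2 - 7*d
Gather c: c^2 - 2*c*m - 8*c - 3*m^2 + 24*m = c^2 + c*(-2*m - 8) - 3*m^2 + 24*m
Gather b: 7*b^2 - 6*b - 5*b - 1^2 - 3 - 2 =7*b^2 - 11*b - 6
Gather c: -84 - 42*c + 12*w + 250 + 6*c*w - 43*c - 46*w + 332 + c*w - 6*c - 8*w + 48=c*(7*w - 91) - 42*w + 546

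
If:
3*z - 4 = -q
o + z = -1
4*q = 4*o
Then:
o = -7/2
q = -7/2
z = 5/2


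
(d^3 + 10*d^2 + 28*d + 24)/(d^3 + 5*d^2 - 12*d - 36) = (d + 2)/(d - 3)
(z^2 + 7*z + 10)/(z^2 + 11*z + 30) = (z + 2)/(z + 6)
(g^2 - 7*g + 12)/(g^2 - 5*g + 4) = (g - 3)/(g - 1)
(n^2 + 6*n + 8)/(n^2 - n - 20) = (n + 2)/(n - 5)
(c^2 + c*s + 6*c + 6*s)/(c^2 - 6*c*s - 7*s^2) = (-c - 6)/(-c + 7*s)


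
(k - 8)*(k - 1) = k^2 - 9*k + 8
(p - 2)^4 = p^4 - 8*p^3 + 24*p^2 - 32*p + 16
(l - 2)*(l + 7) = l^2 + 5*l - 14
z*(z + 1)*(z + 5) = z^3 + 6*z^2 + 5*z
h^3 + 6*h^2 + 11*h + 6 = (h + 1)*(h + 2)*(h + 3)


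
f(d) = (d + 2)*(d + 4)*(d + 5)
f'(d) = (d + 2)*(d + 4) + (d + 2)*(d + 5) + (d + 4)*(d + 5) = 3*d^2 + 22*d + 38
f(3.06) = 287.93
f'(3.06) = 133.41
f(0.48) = 60.88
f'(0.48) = 49.25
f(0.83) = 79.69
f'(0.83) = 58.33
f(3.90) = 414.83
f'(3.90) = 169.43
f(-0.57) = 21.73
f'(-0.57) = 26.43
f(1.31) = 110.91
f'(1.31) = 71.97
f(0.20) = 48.05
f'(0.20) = 42.52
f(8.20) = 1642.61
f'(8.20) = 420.12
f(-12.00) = -560.00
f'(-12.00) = 206.00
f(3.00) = 280.00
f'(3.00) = 131.00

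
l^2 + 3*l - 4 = (l - 1)*(l + 4)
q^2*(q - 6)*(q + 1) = q^4 - 5*q^3 - 6*q^2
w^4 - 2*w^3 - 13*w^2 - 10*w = w*(w - 5)*(w + 1)*(w + 2)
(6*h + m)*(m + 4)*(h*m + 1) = 6*h^2*m^2 + 24*h^2*m + h*m^3 + 4*h*m^2 + 6*h*m + 24*h + m^2 + 4*m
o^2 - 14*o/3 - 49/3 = (o - 7)*(o + 7/3)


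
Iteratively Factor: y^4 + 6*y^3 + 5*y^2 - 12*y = (y + 4)*(y^3 + 2*y^2 - 3*y) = (y - 1)*(y + 4)*(y^2 + 3*y) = y*(y - 1)*(y + 4)*(y + 3)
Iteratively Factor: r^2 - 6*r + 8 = (r - 4)*(r - 2)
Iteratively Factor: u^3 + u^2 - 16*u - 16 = (u + 1)*(u^2 - 16) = (u - 4)*(u + 1)*(u + 4)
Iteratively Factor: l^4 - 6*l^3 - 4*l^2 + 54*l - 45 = (l - 3)*(l^3 - 3*l^2 - 13*l + 15) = (l - 5)*(l - 3)*(l^2 + 2*l - 3) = (l - 5)*(l - 3)*(l - 1)*(l + 3)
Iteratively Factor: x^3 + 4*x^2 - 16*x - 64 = (x + 4)*(x^2 - 16) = (x - 4)*(x + 4)*(x + 4)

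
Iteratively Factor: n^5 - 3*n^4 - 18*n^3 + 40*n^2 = (n)*(n^4 - 3*n^3 - 18*n^2 + 40*n) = n*(n - 5)*(n^3 + 2*n^2 - 8*n) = n*(n - 5)*(n - 2)*(n^2 + 4*n) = n^2*(n - 5)*(n - 2)*(n + 4)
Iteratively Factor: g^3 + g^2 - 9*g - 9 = (g - 3)*(g^2 + 4*g + 3) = (g - 3)*(g + 1)*(g + 3)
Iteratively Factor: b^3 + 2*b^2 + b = (b + 1)*(b^2 + b) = (b + 1)^2*(b)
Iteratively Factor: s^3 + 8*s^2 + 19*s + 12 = (s + 1)*(s^2 + 7*s + 12) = (s + 1)*(s + 4)*(s + 3)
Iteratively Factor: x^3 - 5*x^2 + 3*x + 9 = (x - 3)*(x^2 - 2*x - 3) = (x - 3)*(x + 1)*(x - 3)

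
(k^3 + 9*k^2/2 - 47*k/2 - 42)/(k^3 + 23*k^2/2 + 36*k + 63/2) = (k - 4)/(k + 3)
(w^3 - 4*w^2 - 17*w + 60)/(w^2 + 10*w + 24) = (w^2 - 8*w + 15)/(w + 6)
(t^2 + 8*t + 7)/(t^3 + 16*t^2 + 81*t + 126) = (t + 1)/(t^2 + 9*t + 18)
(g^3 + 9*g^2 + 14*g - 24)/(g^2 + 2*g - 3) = (g^2 + 10*g + 24)/(g + 3)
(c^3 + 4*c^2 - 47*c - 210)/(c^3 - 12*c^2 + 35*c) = (c^2 + 11*c + 30)/(c*(c - 5))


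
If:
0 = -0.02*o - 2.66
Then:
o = -133.00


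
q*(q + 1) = q^2 + q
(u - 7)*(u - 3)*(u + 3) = u^3 - 7*u^2 - 9*u + 63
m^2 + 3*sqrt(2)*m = m*(m + 3*sqrt(2))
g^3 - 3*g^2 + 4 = (g - 2)^2*(g + 1)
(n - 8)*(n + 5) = n^2 - 3*n - 40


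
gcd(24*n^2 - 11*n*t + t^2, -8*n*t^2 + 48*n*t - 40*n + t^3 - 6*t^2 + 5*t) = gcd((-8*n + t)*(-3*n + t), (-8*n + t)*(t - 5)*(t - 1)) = -8*n + t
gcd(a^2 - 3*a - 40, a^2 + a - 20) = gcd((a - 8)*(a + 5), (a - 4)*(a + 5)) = a + 5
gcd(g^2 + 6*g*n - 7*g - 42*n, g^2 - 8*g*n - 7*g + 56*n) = g - 7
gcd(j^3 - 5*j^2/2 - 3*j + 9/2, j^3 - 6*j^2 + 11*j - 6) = j^2 - 4*j + 3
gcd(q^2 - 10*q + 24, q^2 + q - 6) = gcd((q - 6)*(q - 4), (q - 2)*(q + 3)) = 1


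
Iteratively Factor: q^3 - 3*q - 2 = (q - 2)*(q^2 + 2*q + 1) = (q - 2)*(q + 1)*(q + 1)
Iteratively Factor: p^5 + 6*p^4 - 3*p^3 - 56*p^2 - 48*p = (p + 4)*(p^4 + 2*p^3 - 11*p^2 - 12*p) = p*(p + 4)*(p^3 + 2*p^2 - 11*p - 12) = p*(p + 1)*(p + 4)*(p^2 + p - 12) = p*(p - 3)*(p + 1)*(p + 4)*(p + 4)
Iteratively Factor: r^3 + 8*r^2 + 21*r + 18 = (r + 3)*(r^2 + 5*r + 6) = (r + 2)*(r + 3)*(r + 3)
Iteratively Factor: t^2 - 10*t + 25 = (t - 5)*(t - 5)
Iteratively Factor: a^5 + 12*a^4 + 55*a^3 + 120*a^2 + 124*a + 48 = (a + 3)*(a^4 + 9*a^3 + 28*a^2 + 36*a + 16) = (a + 2)*(a + 3)*(a^3 + 7*a^2 + 14*a + 8) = (a + 2)^2*(a + 3)*(a^2 + 5*a + 4) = (a + 2)^2*(a + 3)*(a + 4)*(a + 1)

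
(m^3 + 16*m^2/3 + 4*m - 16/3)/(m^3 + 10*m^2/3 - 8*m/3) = (m + 2)/m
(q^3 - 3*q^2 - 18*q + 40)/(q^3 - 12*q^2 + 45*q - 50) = (q + 4)/(q - 5)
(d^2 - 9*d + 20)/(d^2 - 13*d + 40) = (d - 4)/(d - 8)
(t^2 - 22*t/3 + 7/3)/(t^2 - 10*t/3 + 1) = (t - 7)/(t - 3)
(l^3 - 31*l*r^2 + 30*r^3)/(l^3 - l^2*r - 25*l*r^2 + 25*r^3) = (l + 6*r)/(l + 5*r)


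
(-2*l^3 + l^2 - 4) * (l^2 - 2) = -2*l^5 + l^4 + 4*l^3 - 6*l^2 + 8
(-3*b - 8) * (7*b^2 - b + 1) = -21*b^3 - 53*b^2 + 5*b - 8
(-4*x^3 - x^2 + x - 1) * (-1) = 4*x^3 + x^2 - x + 1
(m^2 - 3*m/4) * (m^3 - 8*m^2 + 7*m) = m^5 - 35*m^4/4 + 13*m^3 - 21*m^2/4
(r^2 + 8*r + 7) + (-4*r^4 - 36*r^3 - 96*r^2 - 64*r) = -4*r^4 - 36*r^3 - 95*r^2 - 56*r + 7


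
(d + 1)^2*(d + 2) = d^3 + 4*d^2 + 5*d + 2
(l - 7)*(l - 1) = l^2 - 8*l + 7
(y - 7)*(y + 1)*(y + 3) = y^3 - 3*y^2 - 25*y - 21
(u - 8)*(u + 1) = u^2 - 7*u - 8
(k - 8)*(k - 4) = k^2 - 12*k + 32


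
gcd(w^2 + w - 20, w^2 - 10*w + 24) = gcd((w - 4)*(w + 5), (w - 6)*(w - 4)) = w - 4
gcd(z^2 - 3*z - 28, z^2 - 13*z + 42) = z - 7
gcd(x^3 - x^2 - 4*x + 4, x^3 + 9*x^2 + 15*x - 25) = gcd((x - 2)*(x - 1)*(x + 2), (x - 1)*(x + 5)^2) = x - 1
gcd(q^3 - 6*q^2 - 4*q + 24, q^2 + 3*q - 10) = q - 2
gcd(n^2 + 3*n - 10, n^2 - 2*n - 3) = 1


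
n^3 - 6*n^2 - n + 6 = (n - 6)*(n - 1)*(n + 1)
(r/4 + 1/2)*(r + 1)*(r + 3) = r^3/4 + 3*r^2/2 + 11*r/4 + 3/2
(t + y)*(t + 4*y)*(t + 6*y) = t^3 + 11*t^2*y + 34*t*y^2 + 24*y^3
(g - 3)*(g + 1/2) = g^2 - 5*g/2 - 3/2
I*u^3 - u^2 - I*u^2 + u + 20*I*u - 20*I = (u - 4*I)*(u + 5*I)*(I*u - I)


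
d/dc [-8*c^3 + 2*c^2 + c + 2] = -24*c^2 + 4*c + 1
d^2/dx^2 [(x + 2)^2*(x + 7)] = 6*x + 22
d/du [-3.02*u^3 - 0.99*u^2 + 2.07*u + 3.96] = -9.06*u^2 - 1.98*u + 2.07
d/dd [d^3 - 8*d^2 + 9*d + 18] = 3*d^2 - 16*d + 9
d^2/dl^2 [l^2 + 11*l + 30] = 2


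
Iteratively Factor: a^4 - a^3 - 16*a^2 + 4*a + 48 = (a - 2)*(a^3 + a^2 - 14*a - 24) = (a - 2)*(a + 2)*(a^2 - a - 12) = (a - 4)*(a - 2)*(a + 2)*(a + 3)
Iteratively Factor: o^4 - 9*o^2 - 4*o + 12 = (o - 3)*(o^3 + 3*o^2 - 4) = (o - 3)*(o + 2)*(o^2 + o - 2) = (o - 3)*(o - 1)*(o + 2)*(o + 2)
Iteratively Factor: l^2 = (l)*(l)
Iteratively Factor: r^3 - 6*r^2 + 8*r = (r)*(r^2 - 6*r + 8) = r*(r - 2)*(r - 4)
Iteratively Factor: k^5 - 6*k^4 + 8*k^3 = (k)*(k^4 - 6*k^3 + 8*k^2) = k^2*(k^3 - 6*k^2 + 8*k) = k^2*(k - 2)*(k^2 - 4*k) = k^2*(k - 4)*(k - 2)*(k)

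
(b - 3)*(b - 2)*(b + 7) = b^3 + 2*b^2 - 29*b + 42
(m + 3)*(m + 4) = m^2 + 7*m + 12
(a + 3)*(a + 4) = a^2 + 7*a + 12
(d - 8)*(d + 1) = d^2 - 7*d - 8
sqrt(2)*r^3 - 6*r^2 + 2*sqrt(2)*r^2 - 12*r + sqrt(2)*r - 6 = (r + 1)*(r - 3*sqrt(2))*(sqrt(2)*r + sqrt(2))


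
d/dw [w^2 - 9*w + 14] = 2*w - 9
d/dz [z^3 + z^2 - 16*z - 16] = 3*z^2 + 2*z - 16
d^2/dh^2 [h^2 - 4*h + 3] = 2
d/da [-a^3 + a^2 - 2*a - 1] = -3*a^2 + 2*a - 2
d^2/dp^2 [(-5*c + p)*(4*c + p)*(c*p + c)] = 2*c*(-c + 3*p + 1)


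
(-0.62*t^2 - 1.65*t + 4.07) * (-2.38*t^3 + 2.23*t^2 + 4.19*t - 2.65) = 1.4756*t^5 + 2.5444*t^4 - 15.9639*t^3 + 3.8056*t^2 + 21.4258*t - 10.7855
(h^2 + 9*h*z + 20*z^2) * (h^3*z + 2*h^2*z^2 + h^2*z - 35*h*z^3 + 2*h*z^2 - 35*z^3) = h^5*z + 11*h^4*z^2 + h^4*z + 3*h^3*z^3 + 11*h^3*z^2 - 275*h^2*z^4 + 3*h^2*z^3 - 700*h*z^5 - 275*h*z^4 - 700*z^5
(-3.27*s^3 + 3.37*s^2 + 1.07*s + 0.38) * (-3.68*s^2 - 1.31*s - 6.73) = 12.0336*s^5 - 8.1179*s^4 + 13.6548*s^3 - 25.4802*s^2 - 7.6989*s - 2.5574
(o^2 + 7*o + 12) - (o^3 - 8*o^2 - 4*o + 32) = -o^3 + 9*o^2 + 11*o - 20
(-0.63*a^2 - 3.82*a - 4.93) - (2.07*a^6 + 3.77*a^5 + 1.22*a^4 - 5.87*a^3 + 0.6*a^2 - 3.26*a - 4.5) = -2.07*a^6 - 3.77*a^5 - 1.22*a^4 + 5.87*a^3 - 1.23*a^2 - 0.56*a - 0.43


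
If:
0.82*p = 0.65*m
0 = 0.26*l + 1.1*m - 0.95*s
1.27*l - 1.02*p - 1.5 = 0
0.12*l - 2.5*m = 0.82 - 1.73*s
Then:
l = 0.54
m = -1.00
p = -0.79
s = -1.01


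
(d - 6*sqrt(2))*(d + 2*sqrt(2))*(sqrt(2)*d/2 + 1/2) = sqrt(2)*d^3/2 - 7*d^2/2 - 14*sqrt(2)*d - 12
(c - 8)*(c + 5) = c^2 - 3*c - 40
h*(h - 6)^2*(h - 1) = h^4 - 13*h^3 + 48*h^2 - 36*h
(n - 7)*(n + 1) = n^2 - 6*n - 7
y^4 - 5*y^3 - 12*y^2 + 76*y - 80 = (y - 5)*(y - 2)^2*(y + 4)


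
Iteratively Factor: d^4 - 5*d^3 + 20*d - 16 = (d - 4)*(d^3 - d^2 - 4*d + 4) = (d - 4)*(d + 2)*(d^2 - 3*d + 2) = (d - 4)*(d - 2)*(d + 2)*(d - 1)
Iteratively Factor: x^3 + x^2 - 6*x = (x + 3)*(x^2 - 2*x) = (x - 2)*(x + 3)*(x)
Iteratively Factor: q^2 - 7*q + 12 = (q - 4)*(q - 3)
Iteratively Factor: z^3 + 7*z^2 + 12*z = (z)*(z^2 + 7*z + 12) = z*(z + 3)*(z + 4)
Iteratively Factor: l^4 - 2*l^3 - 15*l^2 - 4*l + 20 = (l - 5)*(l^3 + 3*l^2 - 4) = (l - 5)*(l + 2)*(l^2 + l - 2) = (l - 5)*(l - 1)*(l + 2)*(l + 2)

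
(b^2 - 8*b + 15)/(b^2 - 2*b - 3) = (b - 5)/(b + 1)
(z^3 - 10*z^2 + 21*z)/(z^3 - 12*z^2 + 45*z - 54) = z*(z - 7)/(z^2 - 9*z + 18)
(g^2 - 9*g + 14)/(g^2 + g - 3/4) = 4*(g^2 - 9*g + 14)/(4*g^2 + 4*g - 3)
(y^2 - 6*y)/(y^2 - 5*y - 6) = y/(y + 1)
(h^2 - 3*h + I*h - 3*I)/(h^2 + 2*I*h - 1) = (h - 3)/(h + I)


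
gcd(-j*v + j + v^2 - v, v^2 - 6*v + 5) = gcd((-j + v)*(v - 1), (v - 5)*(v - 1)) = v - 1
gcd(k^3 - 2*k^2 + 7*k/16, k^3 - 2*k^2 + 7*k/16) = k^3 - 2*k^2 + 7*k/16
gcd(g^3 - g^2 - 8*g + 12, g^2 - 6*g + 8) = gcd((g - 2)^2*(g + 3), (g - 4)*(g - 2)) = g - 2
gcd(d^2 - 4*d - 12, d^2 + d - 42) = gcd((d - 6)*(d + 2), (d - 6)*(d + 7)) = d - 6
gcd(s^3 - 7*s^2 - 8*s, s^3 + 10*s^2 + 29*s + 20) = s + 1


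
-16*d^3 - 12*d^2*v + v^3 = (-4*d + v)*(2*d + v)^2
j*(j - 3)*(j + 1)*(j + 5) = j^4 + 3*j^3 - 13*j^2 - 15*j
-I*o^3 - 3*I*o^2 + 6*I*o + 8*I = (o - 2)*(o + 4)*(-I*o - I)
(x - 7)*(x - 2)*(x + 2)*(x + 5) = x^4 - 2*x^3 - 39*x^2 + 8*x + 140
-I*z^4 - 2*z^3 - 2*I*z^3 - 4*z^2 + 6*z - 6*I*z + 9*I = (z - 1)*(z + 3)*(z - 3*I)*(-I*z + 1)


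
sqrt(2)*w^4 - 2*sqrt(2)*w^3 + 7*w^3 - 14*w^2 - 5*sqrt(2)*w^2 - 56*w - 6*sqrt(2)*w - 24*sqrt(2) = (w - 4)*(w + 2)*(w + 3*sqrt(2))*(sqrt(2)*w + 1)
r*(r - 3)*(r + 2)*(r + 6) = r^4 + 5*r^3 - 12*r^2 - 36*r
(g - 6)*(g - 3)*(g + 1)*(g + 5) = g^4 - 3*g^3 - 31*g^2 + 63*g + 90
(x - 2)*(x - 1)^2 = x^3 - 4*x^2 + 5*x - 2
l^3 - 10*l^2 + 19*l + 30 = (l - 6)*(l - 5)*(l + 1)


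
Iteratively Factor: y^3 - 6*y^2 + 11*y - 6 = (y - 3)*(y^2 - 3*y + 2) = (y - 3)*(y - 2)*(y - 1)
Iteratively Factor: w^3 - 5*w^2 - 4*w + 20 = (w - 2)*(w^2 - 3*w - 10) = (w - 2)*(w + 2)*(w - 5)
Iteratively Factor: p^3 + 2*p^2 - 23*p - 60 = (p - 5)*(p^2 + 7*p + 12) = (p - 5)*(p + 4)*(p + 3)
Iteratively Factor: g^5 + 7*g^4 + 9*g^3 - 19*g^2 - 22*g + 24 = (g + 4)*(g^4 + 3*g^3 - 3*g^2 - 7*g + 6) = (g + 3)*(g + 4)*(g^3 - 3*g + 2) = (g + 2)*(g + 3)*(g + 4)*(g^2 - 2*g + 1) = (g - 1)*(g + 2)*(g + 3)*(g + 4)*(g - 1)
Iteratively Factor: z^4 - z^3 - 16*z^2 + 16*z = (z + 4)*(z^3 - 5*z^2 + 4*z) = z*(z + 4)*(z^2 - 5*z + 4) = z*(z - 1)*(z + 4)*(z - 4)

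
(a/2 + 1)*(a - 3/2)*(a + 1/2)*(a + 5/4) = a^4/2 + 9*a^3/8 - 3*a^2/4 - 79*a/32 - 15/16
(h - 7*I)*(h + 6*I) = h^2 - I*h + 42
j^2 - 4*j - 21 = (j - 7)*(j + 3)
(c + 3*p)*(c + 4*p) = c^2 + 7*c*p + 12*p^2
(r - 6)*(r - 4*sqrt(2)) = r^2 - 6*r - 4*sqrt(2)*r + 24*sqrt(2)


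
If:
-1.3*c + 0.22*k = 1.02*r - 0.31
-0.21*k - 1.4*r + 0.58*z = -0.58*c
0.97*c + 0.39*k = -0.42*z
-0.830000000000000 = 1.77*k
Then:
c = -0.07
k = -0.47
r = 0.29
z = 0.59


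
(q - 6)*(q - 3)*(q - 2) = q^3 - 11*q^2 + 36*q - 36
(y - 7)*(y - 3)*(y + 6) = y^3 - 4*y^2 - 39*y + 126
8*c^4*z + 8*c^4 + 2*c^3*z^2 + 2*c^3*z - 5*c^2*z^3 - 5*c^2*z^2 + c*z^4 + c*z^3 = (-4*c + z)*(-2*c + z)*(c + z)*(c*z + c)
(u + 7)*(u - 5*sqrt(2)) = u^2 - 5*sqrt(2)*u + 7*u - 35*sqrt(2)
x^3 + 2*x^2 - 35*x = x*(x - 5)*(x + 7)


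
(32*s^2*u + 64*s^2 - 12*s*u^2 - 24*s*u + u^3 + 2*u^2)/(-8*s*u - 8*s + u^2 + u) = (-4*s*u - 8*s + u^2 + 2*u)/(u + 1)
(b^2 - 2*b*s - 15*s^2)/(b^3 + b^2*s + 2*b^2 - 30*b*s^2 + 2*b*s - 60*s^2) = (b + 3*s)/(b^2 + 6*b*s + 2*b + 12*s)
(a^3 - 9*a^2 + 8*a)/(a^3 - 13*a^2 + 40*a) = (a - 1)/(a - 5)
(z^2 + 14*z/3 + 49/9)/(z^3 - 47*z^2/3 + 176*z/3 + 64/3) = (9*z^2 + 42*z + 49)/(3*(3*z^3 - 47*z^2 + 176*z + 64))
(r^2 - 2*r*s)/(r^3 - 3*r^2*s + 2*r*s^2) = 1/(r - s)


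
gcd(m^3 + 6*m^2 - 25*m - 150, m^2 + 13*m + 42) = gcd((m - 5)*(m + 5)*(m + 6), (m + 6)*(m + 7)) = m + 6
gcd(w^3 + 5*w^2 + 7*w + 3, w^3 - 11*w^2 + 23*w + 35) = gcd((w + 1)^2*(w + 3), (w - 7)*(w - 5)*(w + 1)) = w + 1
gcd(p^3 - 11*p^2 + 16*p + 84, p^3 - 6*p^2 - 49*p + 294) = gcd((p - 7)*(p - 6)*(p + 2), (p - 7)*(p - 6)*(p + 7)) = p^2 - 13*p + 42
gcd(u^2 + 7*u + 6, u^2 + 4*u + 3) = u + 1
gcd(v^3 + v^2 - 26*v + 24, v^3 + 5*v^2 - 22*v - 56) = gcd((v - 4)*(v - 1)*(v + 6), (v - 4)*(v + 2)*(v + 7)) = v - 4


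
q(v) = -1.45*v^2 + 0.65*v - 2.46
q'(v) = 0.65 - 2.9*v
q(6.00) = -50.76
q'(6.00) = -16.75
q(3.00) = -13.56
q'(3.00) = -8.05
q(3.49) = -17.85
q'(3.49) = -9.47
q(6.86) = -66.24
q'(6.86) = -19.24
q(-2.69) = -14.70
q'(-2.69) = 8.45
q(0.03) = -2.44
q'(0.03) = 0.56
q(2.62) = -10.71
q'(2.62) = -6.95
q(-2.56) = -13.63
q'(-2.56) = 8.07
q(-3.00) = -17.46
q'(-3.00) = 9.35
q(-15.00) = -338.46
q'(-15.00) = 44.15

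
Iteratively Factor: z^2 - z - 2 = (z + 1)*(z - 2)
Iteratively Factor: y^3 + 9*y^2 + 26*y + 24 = (y + 2)*(y^2 + 7*y + 12) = (y + 2)*(y + 3)*(y + 4)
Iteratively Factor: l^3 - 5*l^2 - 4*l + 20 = (l - 2)*(l^2 - 3*l - 10) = (l - 5)*(l - 2)*(l + 2)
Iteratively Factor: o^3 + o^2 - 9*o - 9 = (o + 1)*(o^2 - 9) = (o + 1)*(o + 3)*(o - 3)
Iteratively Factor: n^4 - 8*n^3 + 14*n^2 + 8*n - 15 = (n - 3)*(n^3 - 5*n^2 - n + 5) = (n - 3)*(n + 1)*(n^2 - 6*n + 5) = (n - 5)*(n - 3)*(n + 1)*(n - 1)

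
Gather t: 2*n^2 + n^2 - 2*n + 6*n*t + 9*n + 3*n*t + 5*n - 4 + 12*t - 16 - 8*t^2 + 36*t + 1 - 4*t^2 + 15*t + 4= 3*n^2 + 12*n - 12*t^2 + t*(9*n + 63) - 15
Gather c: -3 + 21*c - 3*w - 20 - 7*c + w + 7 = 14*c - 2*w - 16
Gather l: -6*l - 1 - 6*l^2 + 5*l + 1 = -6*l^2 - l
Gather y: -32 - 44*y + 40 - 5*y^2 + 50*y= -5*y^2 + 6*y + 8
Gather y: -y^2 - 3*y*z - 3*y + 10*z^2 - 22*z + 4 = -y^2 + y*(-3*z - 3) + 10*z^2 - 22*z + 4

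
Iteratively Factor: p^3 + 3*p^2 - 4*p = (p - 1)*(p^2 + 4*p) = p*(p - 1)*(p + 4)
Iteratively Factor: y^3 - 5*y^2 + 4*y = (y - 1)*(y^2 - 4*y) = y*(y - 1)*(y - 4)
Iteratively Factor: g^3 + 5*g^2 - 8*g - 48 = (g + 4)*(g^2 + g - 12) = (g + 4)^2*(g - 3)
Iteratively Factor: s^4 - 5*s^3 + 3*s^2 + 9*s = (s)*(s^3 - 5*s^2 + 3*s + 9) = s*(s + 1)*(s^2 - 6*s + 9) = s*(s - 3)*(s + 1)*(s - 3)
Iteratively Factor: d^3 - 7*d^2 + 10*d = (d - 2)*(d^2 - 5*d) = (d - 5)*(d - 2)*(d)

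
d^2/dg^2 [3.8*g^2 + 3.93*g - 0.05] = 7.60000000000000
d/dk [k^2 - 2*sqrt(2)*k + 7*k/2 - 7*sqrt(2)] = 2*k - 2*sqrt(2) + 7/2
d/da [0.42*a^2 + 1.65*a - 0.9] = 0.84*a + 1.65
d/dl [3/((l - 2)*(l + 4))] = 6*(-l - 1)/(l^4 + 4*l^3 - 12*l^2 - 32*l + 64)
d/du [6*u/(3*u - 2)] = -12/(3*u - 2)^2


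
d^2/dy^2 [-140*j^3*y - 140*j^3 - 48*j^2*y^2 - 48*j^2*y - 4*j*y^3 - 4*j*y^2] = 8*j*(-12*j - 3*y - 1)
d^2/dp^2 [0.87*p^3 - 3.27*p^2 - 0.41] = 5.22*p - 6.54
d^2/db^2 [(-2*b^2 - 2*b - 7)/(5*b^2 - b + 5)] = 6*(-20*b^3 - 125*b^2 + 85*b + 36)/(125*b^6 - 75*b^5 + 390*b^4 - 151*b^3 + 390*b^2 - 75*b + 125)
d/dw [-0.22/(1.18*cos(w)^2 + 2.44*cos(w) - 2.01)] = -(0.5192*cos(w) + 0.5368)*sin(w)/(1.18*cos(w)^2 + 2.44*cos(w) - 2.01)^2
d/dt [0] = 0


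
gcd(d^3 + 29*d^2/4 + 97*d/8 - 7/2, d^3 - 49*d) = 1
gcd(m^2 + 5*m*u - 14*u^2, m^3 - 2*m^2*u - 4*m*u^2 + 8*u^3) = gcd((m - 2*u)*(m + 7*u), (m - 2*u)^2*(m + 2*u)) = -m + 2*u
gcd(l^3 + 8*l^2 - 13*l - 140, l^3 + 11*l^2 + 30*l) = l + 5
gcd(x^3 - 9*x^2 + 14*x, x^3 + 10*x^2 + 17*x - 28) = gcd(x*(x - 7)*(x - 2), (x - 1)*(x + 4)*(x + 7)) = 1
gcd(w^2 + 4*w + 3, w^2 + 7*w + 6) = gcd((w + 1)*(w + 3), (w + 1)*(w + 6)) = w + 1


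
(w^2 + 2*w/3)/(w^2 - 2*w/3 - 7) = w*(3*w + 2)/(3*w^2 - 2*w - 21)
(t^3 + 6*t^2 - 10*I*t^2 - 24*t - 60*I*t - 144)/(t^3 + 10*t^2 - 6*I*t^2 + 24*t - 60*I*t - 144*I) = (t - 4*I)/(t + 4)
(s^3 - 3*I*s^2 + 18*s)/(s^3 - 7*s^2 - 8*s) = (-s^2 + 3*I*s - 18)/(-s^2 + 7*s + 8)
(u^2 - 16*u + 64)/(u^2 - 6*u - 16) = (u - 8)/(u + 2)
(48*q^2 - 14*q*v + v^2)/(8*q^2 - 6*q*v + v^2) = (48*q^2 - 14*q*v + v^2)/(8*q^2 - 6*q*v + v^2)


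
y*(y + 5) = y^2 + 5*y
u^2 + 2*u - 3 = (u - 1)*(u + 3)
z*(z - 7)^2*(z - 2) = z^4 - 16*z^3 + 77*z^2 - 98*z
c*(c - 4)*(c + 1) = c^3 - 3*c^2 - 4*c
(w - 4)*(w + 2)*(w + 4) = w^3 + 2*w^2 - 16*w - 32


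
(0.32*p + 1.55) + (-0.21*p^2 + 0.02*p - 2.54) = -0.21*p^2 + 0.34*p - 0.99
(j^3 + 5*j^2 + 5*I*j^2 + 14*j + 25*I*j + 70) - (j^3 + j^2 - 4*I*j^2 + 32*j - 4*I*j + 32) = 4*j^2 + 9*I*j^2 - 18*j + 29*I*j + 38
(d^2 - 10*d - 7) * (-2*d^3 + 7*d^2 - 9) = -2*d^5 + 27*d^4 - 56*d^3 - 58*d^2 + 90*d + 63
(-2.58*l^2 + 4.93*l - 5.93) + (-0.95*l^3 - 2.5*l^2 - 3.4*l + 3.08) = -0.95*l^3 - 5.08*l^2 + 1.53*l - 2.85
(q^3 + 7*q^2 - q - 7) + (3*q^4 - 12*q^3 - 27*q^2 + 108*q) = 3*q^4 - 11*q^3 - 20*q^2 + 107*q - 7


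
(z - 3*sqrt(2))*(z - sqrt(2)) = z^2 - 4*sqrt(2)*z + 6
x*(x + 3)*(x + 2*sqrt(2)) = x^3 + 2*sqrt(2)*x^2 + 3*x^2 + 6*sqrt(2)*x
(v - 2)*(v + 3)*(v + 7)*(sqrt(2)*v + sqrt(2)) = sqrt(2)*v^4 + 9*sqrt(2)*v^3 + 9*sqrt(2)*v^2 - 41*sqrt(2)*v - 42*sqrt(2)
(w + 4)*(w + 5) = w^2 + 9*w + 20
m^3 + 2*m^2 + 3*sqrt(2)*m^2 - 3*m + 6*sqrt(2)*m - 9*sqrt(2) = (m - 1)*(m + 3)*(m + 3*sqrt(2))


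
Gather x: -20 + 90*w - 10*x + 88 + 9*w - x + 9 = 99*w - 11*x + 77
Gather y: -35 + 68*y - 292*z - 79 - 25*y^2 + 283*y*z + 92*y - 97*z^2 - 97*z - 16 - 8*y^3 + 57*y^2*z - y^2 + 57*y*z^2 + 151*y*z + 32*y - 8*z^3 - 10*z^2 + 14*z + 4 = -8*y^3 + y^2*(57*z - 26) + y*(57*z^2 + 434*z + 192) - 8*z^3 - 107*z^2 - 375*z - 126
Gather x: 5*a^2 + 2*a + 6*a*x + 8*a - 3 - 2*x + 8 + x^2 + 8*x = 5*a^2 + 10*a + x^2 + x*(6*a + 6) + 5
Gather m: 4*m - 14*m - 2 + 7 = 5 - 10*m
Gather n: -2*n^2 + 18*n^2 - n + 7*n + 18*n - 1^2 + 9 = 16*n^2 + 24*n + 8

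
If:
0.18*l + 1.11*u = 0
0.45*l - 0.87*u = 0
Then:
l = 0.00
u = 0.00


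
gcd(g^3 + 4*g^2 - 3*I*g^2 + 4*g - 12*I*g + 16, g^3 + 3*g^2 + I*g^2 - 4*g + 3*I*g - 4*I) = g^2 + g*(4 + I) + 4*I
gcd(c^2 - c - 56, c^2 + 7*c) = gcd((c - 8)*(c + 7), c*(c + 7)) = c + 7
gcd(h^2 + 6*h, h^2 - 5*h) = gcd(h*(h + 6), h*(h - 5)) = h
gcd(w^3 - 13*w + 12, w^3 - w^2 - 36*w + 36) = w - 1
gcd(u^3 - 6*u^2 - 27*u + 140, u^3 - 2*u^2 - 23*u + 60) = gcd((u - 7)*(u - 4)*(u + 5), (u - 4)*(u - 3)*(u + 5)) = u^2 + u - 20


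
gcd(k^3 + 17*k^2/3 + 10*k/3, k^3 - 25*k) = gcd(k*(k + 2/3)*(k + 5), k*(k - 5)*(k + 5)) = k^2 + 5*k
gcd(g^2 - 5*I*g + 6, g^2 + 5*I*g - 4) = g + I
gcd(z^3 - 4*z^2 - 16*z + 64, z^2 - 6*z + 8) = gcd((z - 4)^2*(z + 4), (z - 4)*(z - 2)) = z - 4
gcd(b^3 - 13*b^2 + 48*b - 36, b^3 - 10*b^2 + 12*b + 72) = b^2 - 12*b + 36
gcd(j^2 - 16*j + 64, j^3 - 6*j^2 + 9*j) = 1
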